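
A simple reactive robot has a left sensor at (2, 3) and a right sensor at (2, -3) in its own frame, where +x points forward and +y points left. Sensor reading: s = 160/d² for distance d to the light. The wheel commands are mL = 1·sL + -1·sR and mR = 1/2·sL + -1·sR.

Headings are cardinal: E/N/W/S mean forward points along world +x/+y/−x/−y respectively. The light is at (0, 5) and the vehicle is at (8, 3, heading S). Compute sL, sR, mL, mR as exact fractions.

160/137 160/41 -15360/5617 -18640/5617

left sensor world pos  = (11, 1); dL² = 137
right sensor world pos = (5, 1); dR² = 41
sL = 160/137 = 160/137
sR = 160/41 = 160/41
mL = 1·sL + -1·sR = -15360/5617
mR = 1/2·sL + -1·sR = -18640/5617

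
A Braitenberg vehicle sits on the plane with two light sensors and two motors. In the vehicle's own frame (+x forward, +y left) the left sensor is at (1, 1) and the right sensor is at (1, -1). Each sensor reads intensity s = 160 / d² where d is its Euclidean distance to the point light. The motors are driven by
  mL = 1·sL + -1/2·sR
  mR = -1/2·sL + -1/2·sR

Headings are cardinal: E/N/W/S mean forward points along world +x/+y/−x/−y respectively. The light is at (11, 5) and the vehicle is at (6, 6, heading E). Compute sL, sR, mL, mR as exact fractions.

left sensor world pos  = (7, 7); dL² = 20
right sensor world pos = (7, 5); dR² = 16
sL = 160/20 = 8
sR = 160/16 = 10
mL = 1·sL + -1/2·sR = 3
mR = -1/2·sL + -1/2·sR = -9

8 10 3 -9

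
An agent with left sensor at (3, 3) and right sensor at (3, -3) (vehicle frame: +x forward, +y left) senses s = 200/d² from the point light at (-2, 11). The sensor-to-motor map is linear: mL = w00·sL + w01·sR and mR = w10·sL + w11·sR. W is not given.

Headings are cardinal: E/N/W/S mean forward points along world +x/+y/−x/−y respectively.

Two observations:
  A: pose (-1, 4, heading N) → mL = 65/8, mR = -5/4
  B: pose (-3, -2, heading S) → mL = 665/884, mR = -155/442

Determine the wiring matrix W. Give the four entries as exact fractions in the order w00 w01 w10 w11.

1/2 1/2 1/2 -1

obs A: pose=(-1,4,N) → sL=10, sR=25/4, mL=65/8, mR=-5/4
obs B: pose=(-3,-2,S) → sL=10/13, sR=25/34, mL=665/884, mR=-155/442
sensor matrix S = [[10, 25/4], [10/13, 25/34]]; det S = 1125/442
solve [mL_A; mL_B] = S·[w00; w01] and [mR_A; mR_B] = S·[w10; w11]:
  w00 = 1/2, w01 = 1/2, w10 = 1/2, w11 = -1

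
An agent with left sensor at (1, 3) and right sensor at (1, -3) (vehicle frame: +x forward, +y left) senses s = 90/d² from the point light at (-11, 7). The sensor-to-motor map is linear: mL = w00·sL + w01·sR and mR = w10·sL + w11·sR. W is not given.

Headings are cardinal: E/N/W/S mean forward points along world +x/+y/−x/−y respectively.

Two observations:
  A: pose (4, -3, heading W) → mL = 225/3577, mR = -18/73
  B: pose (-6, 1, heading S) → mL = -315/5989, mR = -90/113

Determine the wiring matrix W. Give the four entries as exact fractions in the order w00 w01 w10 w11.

1 -1/2 -1 0

obs A: pose=(4,-3,W) → sL=18/73, sR=18/49, mL=225/3577, mR=-18/73
obs B: pose=(-6,1,S) → sL=90/113, sR=90/53, mL=-315/5989, mR=-90/113
sensor matrix S = [[18/73, 18/49], [90/113, 90/53]]; det S = 2702160/21422653
solve [mL_A; mL_B] = S·[w00; w01] and [mR_A; mR_B] = S·[w10; w11]:
  w00 = 1, w01 = -1/2, w10 = -1, w11 = 0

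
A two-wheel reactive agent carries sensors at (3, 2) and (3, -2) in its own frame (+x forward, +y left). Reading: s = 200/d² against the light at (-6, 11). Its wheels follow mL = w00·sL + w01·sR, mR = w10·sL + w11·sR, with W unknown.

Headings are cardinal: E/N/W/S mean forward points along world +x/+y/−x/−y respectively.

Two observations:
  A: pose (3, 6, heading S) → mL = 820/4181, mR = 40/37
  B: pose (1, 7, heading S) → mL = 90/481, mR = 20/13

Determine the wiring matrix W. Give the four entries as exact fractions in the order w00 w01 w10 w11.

obs A: pose=(3,6,S) → sL=40/37, sR=200/113, mL=820/4181, mR=40/37
obs B: pose=(1,7,S) → sL=20/13, sR=100/37, mL=90/481, mR=20/13
sensor matrix S = [[40/37, 200/113], [20/13, 100/37]]; det S = 400000/2011061
solve [mL_A; mL_B] = S·[w00; w01] and [mR_A; mR_B] = S·[w10; w11]:
  w00 = 1, w01 = -1/2, w10 = 1, w11 = 0

1 -1/2 1 0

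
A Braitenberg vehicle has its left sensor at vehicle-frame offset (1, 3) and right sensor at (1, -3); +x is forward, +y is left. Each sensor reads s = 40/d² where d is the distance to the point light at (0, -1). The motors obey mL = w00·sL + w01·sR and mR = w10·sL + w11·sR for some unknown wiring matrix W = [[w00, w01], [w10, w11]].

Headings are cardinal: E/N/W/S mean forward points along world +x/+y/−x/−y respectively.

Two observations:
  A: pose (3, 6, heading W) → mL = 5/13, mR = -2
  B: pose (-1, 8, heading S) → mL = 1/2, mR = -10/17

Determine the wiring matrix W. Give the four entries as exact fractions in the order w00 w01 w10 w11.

0 1 -1 0

obs A: pose=(3,6,W) → sL=2, sR=5/13, mL=5/13, mR=-2
obs B: pose=(-1,8,S) → sL=10/17, sR=1/2, mL=1/2, mR=-10/17
sensor matrix S = [[2, 5/13], [10/17, 1/2]]; det S = 171/221
solve [mL_A; mL_B] = S·[w00; w01] and [mR_A; mR_B] = S·[w10; w11]:
  w00 = 0, w01 = 1, w10 = -1, w11 = 0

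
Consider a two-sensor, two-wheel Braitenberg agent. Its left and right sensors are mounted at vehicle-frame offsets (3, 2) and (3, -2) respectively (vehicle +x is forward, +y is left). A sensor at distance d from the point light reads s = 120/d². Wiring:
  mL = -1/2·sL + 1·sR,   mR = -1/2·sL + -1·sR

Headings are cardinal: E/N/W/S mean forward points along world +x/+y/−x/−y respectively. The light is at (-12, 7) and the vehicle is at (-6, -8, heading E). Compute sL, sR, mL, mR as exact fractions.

12/25 12/37 78/925 -522/925

left sensor world pos  = (-3, -6); dL² = 250
right sensor world pos = (-3, -10); dR² = 370
sL = 120/250 = 12/25
sR = 120/370 = 12/37
mL = -1/2·sL + 1·sR = 78/925
mR = -1/2·sL + -1·sR = -522/925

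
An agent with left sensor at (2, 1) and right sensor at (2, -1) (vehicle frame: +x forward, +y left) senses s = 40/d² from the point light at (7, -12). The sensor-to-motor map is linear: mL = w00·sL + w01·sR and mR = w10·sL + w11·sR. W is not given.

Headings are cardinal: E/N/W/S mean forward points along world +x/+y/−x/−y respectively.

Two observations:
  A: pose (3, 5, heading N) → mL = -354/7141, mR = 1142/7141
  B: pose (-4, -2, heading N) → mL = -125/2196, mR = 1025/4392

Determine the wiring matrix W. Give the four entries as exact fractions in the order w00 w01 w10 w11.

-1 1/2 1/2 1

obs A: pose=(3,5,N) → sL=20/193, sR=4/37, mL=-354/7141, mR=1142/7141
obs B: pose=(-4,-2,N) → sL=5/36, sR=10/61, mL=-125/2196, mR=1025/4392
sensor matrix S = [[20/193, 4/37], [5/36, 10/61]]; det S = 7735/3920409
solve [mL_A; mL_B] = S·[w00; w01] and [mR_A; mR_B] = S·[w10; w11]:
  w00 = -1, w01 = 1/2, w10 = 1/2, w11 = 1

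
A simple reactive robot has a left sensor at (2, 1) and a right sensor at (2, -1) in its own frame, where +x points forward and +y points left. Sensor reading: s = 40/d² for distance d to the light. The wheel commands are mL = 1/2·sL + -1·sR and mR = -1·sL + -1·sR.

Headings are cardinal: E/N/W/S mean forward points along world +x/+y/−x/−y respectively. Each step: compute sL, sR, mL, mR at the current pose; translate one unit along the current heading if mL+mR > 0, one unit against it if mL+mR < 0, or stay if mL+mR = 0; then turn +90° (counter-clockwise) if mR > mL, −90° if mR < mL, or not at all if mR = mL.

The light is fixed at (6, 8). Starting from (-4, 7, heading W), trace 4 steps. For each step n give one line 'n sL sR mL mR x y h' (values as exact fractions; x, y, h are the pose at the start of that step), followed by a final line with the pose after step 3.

0 10/37 5/18 -95/666 -365/666 -4 7 W
1 40/101 8/13 -548/1313 -1328/1313 -3 7 N
2 4/5 20/29 -42/145 -216/145 -3 6 E
3 40/97 40/137 -1140/13289 -9360/13289 -4 6 S
final -4 7 W

n=0: pose=(-4,7,W); sL=10/37, sR=5/18; mL=-95/666, mR=-365/666; mL+mR=-230/333 → advance -1; mR−mL=-15/37 → turn -1·90°
n=1: pose=(-3,7,N); sL=40/101, sR=8/13; mL=-548/1313, mR=-1328/1313; mL+mR=-1876/1313 → advance -1; mR−mL=-60/101 → turn -1·90°
n=2: pose=(-3,6,E); sL=4/5, sR=20/29; mL=-42/145, mR=-216/145; mL+mR=-258/145 → advance -1; mR−mL=-6/5 → turn -1·90°
n=3: pose=(-4,6,S); sL=40/97, sR=40/137; mL=-1140/13289, mR=-9360/13289; mL+mR=-10500/13289 → advance -1; mR−mL=-60/97 → turn -1·90°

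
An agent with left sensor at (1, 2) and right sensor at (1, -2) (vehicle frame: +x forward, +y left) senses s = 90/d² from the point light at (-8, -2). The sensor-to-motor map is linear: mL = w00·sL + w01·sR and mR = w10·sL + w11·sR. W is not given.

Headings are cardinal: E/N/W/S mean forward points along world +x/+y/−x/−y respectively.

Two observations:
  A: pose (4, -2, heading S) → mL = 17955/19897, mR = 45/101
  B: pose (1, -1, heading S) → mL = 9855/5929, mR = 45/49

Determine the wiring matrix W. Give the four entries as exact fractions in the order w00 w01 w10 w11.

1 1/2 0 1/2

obs A: pose=(4,-2,S) → sL=90/197, sR=90/101, mL=17955/19897, mR=45/101
obs B: pose=(1,-1,S) → sL=90/121, sR=90/49, mL=9855/5929, mR=45/49
sensor matrix S = [[90/197, 90/101], [90/121, 90/49]]; det S = 20800800/117969313
solve [mL_A; mL_B] = S·[w00; w01] and [mR_A; mR_B] = S·[w10; w11]:
  w00 = 1, w01 = 1/2, w10 = 0, w11 = 1/2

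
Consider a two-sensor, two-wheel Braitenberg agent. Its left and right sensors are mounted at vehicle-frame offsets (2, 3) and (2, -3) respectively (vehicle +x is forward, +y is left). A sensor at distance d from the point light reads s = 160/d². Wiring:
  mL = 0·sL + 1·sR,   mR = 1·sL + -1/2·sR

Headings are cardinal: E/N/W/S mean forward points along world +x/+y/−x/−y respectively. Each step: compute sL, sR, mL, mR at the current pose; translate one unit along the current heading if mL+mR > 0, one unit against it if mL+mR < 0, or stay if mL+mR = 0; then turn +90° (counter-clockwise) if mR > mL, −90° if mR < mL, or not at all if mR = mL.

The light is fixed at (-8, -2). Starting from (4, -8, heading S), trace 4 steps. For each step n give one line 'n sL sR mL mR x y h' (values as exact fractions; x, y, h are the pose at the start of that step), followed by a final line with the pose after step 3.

n=0: pose=(4,-8,S); sL=160/289, sR=32/29; mL=32/29, mR=16/8381; mL+mR=9264/8381 → advance +1; mR−mL=-9232/8381 → turn -1·90°
n=1: pose=(4,-9,W); sL=4/5, sR=40/29; mL=40/29, mR=16/145; mL+mR=216/145 → advance +1; mR−mL=-184/145 → turn -1·90°
n=2: pose=(3,-9,N); sL=160/89, sR=160/221; mL=160/221, mR=28240/19669; mL+mR=42480/19669 → advance +1; mR−mL=14000/19669 → turn +1·90°
n=3: pose=(3,-8,W); sL=80/81, sR=16/9; mL=16/9, mR=8/81; mL+mR=152/81 → advance +1; mR−mL=-136/81 → turn -1·90°

0 160/289 32/29 32/29 16/8381 4 -8 S
1 4/5 40/29 40/29 16/145 4 -9 W
2 160/89 160/221 160/221 28240/19669 3 -9 N
3 80/81 16/9 16/9 8/81 3 -8 W
final 2 -8 N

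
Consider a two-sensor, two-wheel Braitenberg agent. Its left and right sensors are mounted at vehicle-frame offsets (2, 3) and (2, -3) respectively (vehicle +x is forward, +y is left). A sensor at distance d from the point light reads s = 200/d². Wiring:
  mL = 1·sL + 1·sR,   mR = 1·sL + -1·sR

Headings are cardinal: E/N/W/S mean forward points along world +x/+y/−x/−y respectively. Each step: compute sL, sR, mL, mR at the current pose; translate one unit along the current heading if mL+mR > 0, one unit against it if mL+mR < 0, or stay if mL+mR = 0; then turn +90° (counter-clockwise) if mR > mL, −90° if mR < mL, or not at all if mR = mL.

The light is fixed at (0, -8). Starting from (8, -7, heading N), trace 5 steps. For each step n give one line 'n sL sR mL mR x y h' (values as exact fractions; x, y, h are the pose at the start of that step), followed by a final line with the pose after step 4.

0 100/17 20/13 1640/221 960/221 8 -7 N
1 8/5 200/101 1808/505 -192/505 8 -6 E
2 25/18 50/9 125/18 -25/6 9 -6 S
3 200/53 40/13 4720/689 480/689 9 -7 W
4 100/17 20/13 1640/221 960/221 8 -7 N
final 8 -6 E

n=0: pose=(8,-7,N); sL=100/17, sR=20/13; mL=1640/221, mR=960/221; mL+mR=200/17 → advance +1; mR−mL=-40/13 → turn -1·90°
n=1: pose=(8,-6,E); sL=8/5, sR=200/101; mL=1808/505, mR=-192/505; mL+mR=16/5 → advance +1; mR−mL=-400/101 → turn -1·90°
n=2: pose=(9,-6,S); sL=25/18, sR=50/9; mL=125/18, mR=-25/6; mL+mR=25/9 → advance +1; mR−mL=-100/9 → turn -1·90°
n=3: pose=(9,-7,W); sL=200/53, sR=40/13; mL=4720/689, mR=480/689; mL+mR=400/53 → advance +1; mR−mL=-80/13 → turn -1·90°
n=4: pose=(8,-7,N); sL=100/17, sR=20/13; mL=1640/221, mR=960/221; mL+mR=200/17 → advance +1; mR−mL=-40/13 → turn -1·90°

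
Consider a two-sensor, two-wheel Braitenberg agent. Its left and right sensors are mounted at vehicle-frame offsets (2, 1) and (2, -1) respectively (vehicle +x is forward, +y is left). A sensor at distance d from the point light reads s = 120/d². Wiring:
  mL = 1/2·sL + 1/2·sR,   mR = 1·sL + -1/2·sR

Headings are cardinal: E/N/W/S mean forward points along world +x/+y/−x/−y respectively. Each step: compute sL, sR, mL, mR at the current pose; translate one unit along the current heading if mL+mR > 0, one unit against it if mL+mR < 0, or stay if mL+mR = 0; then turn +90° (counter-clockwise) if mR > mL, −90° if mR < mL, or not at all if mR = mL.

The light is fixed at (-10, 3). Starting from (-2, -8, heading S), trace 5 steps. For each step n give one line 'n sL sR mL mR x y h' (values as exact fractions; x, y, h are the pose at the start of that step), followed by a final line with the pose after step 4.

0 12/25 60/109 1404/2725 558/2725 -2 -8 S
1 24/41 120/157 4344/6437 1308/6437 -2 -9 W
2 15/17 30/41 1125/1394 360/697 -3 -9 N
3 120/181 8/15 1624/2715 1076/2715 -3 -8 E
4 12/25 60/109 1404/2725 558/2725 -2 -8 S
final -2 -9 W

n=0: pose=(-2,-8,S); sL=12/25, sR=60/109; mL=1404/2725, mR=558/2725; mL+mR=18/25 → advance +1; mR−mL=-846/2725 → turn -1·90°
n=1: pose=(-2,-9,W); sL=24/41, sR=120/157; mL=4344/6437, mR=1308/6437; mL+mR=36/41 → advance +1; mR−mL=-3036/6437 → turn -1·90°
n=2: pose=(-3,-9,N); sL=15/17, sR=30/41; mL=1125/1394, mR=360/697; mL+mR=45/34 → advance +1; mR−mL=-405/1394 → turn -1·90°
n=3: pose=(-3,-8,E); sL=120/181, sR=8/15; mL=1624/2715, mR=1076/2715; mL+mR=180/181 → advance +1; mR−mL=-548/2715 → turn -1·90°
n=4: pose=(-2,-8,S); sL=12/25, sR=60/109; mL=1404/2725, mR=558/2725; mL+mR=18/25 → advance +1; mR−mL=-846/2725 → turn -1·90°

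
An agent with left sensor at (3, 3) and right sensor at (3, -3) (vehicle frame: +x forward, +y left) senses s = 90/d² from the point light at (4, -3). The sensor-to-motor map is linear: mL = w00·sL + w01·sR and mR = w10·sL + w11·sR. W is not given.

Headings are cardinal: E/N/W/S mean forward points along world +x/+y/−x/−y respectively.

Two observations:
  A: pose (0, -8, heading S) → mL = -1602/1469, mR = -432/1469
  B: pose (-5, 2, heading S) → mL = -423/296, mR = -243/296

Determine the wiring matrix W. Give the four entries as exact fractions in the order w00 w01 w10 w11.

-1/2 -1/2 -1/2 1/2

obs A: pose=(0,-8,S) → sL=18/13, sR=90/113, mL=-1602/1469, mR=-432/1469
obs B: pose=(-5,2,S) → sL=9/4, sR=45/74, mL=-423/296, mR=-243/296
sensor matrix S = [[18/13, 90/113], [9/4, 45/74]]; det S = -103275/108706
solve [mL_A; mL_B] = S·[w00; w01] and [mR_A; mR_B] = S·[w10; w11]:
  w00 = -1/2, w01 = -1/2, w10 = -1/2, w11 = 1/2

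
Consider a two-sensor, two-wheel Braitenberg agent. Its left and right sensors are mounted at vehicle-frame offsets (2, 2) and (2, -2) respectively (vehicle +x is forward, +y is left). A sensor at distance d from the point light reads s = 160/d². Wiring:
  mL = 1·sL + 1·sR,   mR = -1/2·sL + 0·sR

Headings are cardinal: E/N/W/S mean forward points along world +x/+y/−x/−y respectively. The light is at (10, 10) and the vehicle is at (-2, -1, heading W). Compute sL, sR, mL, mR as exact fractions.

left sensor world pos  = (-4, -3); dL² = 365
right sensor world pos = (-4, 1); dR² = 277
sL = 160/365 = 32/73
sR = 160/277 = 160/277
mL = 1·sL + 1·sR = 20544/20221
mR = -1/2·sL + 0·sR = -16/73

32/73 160/277 20544/20221 -16/73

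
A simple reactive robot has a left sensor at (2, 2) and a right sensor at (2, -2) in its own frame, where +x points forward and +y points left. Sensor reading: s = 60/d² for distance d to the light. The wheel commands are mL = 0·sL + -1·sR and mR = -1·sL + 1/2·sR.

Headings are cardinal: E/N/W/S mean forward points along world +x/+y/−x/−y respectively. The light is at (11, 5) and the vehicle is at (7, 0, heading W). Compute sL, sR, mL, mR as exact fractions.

left sensor world pos  = (5, -2); dL² = 85
right sensor world pos = (5, 2); dR² = 45
sL = 60/85 = 12/17
sR = 60/45 = 4/3
mL = 0·sL + -1·sR = -4/3
mR = -1·sL + 1/2·sR = -2/51

12/17 4/3 -4/3 -2/51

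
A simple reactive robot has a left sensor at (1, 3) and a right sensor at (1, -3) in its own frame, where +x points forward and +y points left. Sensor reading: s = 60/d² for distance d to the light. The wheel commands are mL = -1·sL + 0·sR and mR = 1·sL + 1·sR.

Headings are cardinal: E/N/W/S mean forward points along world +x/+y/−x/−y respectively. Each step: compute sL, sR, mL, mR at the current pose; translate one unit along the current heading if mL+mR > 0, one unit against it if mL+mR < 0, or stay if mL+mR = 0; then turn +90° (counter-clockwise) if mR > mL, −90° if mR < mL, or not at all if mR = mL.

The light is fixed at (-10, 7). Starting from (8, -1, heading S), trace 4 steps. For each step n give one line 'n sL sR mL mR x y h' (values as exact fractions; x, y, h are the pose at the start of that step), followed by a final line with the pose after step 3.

n=0: pose=(8,-1,S); sL=10/87, sR=10/51; mL=-10/87, mR=460/1479; mL+mR=10/51 → advance +1; mR−mL=210/493 → turn +1·90°
n=1: pose=(8,-2,E); sL=60/397, sR=12/101; mL=-60/397, mR=10824/40097; mL+mR=12/101 → advance +1; mR−mL=16884/40097 → turn +1·90°
n=2: pose=(9,-2,N); sL=3/16, sR=15/137; mL=-3/16, mR=651/2192; mL+mR=15/137 → advance +1; mR−mL=531/1096 → turn +1·90°
n=3: pose=(9,-1,W); sL=12/89, sR=60/349; mL=-12/89, mR=9528/31061; mL+mR=60/349 → advance +1; mR−mL=13716/31061 → turn +1·90°

0 10/87 10/51 -10/87 460/1479 8 -1 S
1 60/397 12/101 -60/397 10824/40097 8 -2 E
2 3/16 15/137 -3/16 651/2192 9 -2 N
3 12/89 60/349 -12/89 9528/31061 9 -1 W
final 8 -1 S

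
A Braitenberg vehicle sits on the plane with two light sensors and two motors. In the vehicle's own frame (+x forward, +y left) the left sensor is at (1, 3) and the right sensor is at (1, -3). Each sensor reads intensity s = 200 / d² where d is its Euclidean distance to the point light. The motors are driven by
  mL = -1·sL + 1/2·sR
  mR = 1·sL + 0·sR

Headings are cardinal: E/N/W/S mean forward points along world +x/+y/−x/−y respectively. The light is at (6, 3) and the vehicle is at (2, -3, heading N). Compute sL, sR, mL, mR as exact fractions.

left sensor world pos  = (-1, -2); dL² = 74
right sensor world pos = (5, -2); dR² = 26
sL = 200/74 = 100/37
sR = 200/26 = 100/13
mL = -1·sL + 1/2·sR = 550/481
mR = 1·sL + 0·sR = 100/37

100/37 100/13 550/481 100/37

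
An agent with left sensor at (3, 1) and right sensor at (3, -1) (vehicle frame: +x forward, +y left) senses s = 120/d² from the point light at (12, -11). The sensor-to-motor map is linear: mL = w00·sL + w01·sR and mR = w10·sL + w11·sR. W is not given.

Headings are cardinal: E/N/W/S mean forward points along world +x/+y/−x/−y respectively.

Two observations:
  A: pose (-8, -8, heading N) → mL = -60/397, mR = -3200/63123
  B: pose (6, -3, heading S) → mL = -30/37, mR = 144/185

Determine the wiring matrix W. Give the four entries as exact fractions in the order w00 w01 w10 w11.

obs A: pose=(-8,-8,N) → sL=40/159, sR=120/397, mL=-60/397, mR=-3200/63123
obs B: pose=(6,-3,S) → sL=12/5, sR=60/37, mL=-30/37, mR=144/185
sensor matrix S = [[40/159, 120/397], [12/5, 60/37]]; det S = -247168/778517
solve [mL_A; mL_B] = S·[w00; w01] and [mR_A; mR_B] = S·[w10; w11]:
  w00 = 0, w01 = -1/2, w10 = 1, w11 = -1

0 -1/2 1 -1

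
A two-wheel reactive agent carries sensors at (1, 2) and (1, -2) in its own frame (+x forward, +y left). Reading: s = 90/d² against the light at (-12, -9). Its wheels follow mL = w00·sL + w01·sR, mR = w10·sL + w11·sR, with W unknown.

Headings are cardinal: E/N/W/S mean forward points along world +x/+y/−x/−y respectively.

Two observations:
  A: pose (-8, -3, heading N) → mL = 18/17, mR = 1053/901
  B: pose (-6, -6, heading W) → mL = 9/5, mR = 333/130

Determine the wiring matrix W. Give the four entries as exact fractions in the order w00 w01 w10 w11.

0 1 1 -1/2

obs A: pose=(-8,-3,N) → sL=90/53, sR=18/17, mL=18/17, mR=1053/901
obs B: pose=(-6,-6,W) → sL=45/13, sR=9/5, mL=9/5, mR=333/130
sensor matrix S = [[90/53, 18/17], [45/13, 9/5]]; det S = -7128/11713
solve [mL_A; mL_B] = S·[w00; w01] and [mR_A; mR_B] = S·[w10; w11]:
  w00 = 0, w01 = 1, w10 = 1, w11 = -1/2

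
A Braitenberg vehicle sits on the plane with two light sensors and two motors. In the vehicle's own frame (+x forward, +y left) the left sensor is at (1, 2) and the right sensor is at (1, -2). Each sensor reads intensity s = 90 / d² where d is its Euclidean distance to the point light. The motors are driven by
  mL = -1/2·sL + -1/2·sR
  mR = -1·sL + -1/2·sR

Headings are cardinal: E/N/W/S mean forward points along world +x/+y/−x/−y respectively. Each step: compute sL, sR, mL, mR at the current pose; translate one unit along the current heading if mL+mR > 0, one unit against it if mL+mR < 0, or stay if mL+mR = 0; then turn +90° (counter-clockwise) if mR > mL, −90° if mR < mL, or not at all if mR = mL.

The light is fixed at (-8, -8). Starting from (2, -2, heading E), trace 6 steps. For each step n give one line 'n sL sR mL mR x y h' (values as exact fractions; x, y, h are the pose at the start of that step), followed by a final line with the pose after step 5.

0 18/37 90/137 -2898/5069 -4131/5069 2 -2 E
1 45/73 45/37 -2475/2701 -6615/5402 1 -2 S
2 90/89 18/29 -2106/2581 -3411/2581 1 -1 W
3 45/64 45/104 -945/1664 -765/832 2 -1 N
4 18/37 90/137 -2898/5069 -4131/5069 2 -2 E
5 45/73 45/37 -2475/2701 -6615/5402 1 -2 S
final 1 -1 W

n=0: pose=(2,-2,E); sL=18/37, sR=90/137; mL=-2898/5069, mR=-4131/5069; mL+mR=-7029/5069 → advance -1; mR−mL=-9/37 → turn -1·90°
n=1: pose=(1,-2,S); sL=45/73, sR=45/37; mL=-2475/2701, mR=-6615/5402; mL+mR=-11565/5402 → advance -1; mR−mL=-45/146 → turn -1·90°
n=2: pose=(1,-1,W); sL=90/89, sR=18/29; mL=-2106/2581, mR=-3411/2581; mL+mR=-5517/2581 → advance -1; mR−mL=-45/89 → turn -1·90°
n=3: pose=(2,-1,N); sL=45/64, sR=45/104; mL=-945/1664, mR=-765/832; mL+mR=-2475/1664 → advance -1; mR−mL=-45/128 → turn -1·90°
n=4: pose=(2,-2,E); sL=18/37, sR=90/137; mL=-2898/5069, mR=-4131/5069; mL+mR=-7029/5069 → advance -1; mR−mL=-9/37 → turn -1·90°
n=5: pose=(1,-2,S); sL=45/73, sR=45/37; mL=-2475/2701, mR=-6615/5402; mL+mR=-11565/5402 → advance -1; mR−mL=-45/146 → turn -1·90°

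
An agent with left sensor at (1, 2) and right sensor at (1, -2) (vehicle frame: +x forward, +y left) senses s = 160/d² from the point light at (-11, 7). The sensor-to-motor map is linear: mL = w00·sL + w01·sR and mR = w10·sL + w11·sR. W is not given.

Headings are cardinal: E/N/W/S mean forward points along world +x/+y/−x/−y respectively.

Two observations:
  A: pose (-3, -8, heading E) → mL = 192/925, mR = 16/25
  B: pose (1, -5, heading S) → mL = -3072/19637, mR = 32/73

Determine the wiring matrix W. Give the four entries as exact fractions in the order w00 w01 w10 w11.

1 -1 1 0

obs A: pose=(-3,-8,E) → sL=16/25, sR=16/37, mL=192/925, mR=16/25
obs B: pose=(1,-5,S) → sL=32/73, sR=160/269, mL=-3072/19637, mR=32/73
sensor matrix S = [[16/25, 16/37], [32/73, 160/269]]; det S = 694272/3632845
solve [mL_A; mL_B] = S·[w00; w01] and [mR_A; mR_B] = S·[w10; w11]:
  w00 = 1, w01 = -1, w10 = 1, w11 = 0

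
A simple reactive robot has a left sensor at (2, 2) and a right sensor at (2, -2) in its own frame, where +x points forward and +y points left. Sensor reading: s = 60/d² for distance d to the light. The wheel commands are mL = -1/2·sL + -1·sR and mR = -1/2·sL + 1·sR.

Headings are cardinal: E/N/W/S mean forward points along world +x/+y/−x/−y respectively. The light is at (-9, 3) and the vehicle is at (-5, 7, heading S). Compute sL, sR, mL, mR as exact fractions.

left sensor world pos  = (-3, 5); dL² = 40
right sensor world pos = (-7, 5); dR² = 8
sL = 60/40 = 3/2
sR = 60/8 = 15/2
mL = -1/2·sL + -1·sR = -33/4
mR = -1/2·sL + 1·sR = 27/4

3/2 15/2 -33/4 27/4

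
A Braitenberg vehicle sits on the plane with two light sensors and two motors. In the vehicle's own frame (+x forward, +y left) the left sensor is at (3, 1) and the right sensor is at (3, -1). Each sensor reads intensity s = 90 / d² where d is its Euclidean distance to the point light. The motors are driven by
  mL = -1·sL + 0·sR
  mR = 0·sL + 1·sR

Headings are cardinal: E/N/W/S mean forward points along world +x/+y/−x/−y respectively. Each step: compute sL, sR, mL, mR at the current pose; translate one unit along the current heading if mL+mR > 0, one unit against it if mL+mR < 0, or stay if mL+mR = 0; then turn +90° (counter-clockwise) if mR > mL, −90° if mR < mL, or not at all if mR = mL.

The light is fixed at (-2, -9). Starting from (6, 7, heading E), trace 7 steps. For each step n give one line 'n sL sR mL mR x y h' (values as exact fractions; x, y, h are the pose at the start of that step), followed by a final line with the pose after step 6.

n=0: pose=(6,7,E); sL=9/41, sR=45/173; mL=-9/41, mR=45/173; mL+mR=288/7093 → advance +1; mR−mL=3402/7093 → turn +1·90°
n=1: pose=(7,7,N); sL=18/85, sR=90/461; mL=-18/85, mR=90/461; mL+mR=-648/39185 → advance -1; mR−mL=15948/39185 → turn +1·90°
n=2: pose=(7,6,W); sL=45/116, sR=45/146; mL=-45/116, mR=45/146; mL+mR=-675/8468 → advance -1; mR−mL=5895/8468 → turn +1·90°
n=3: pose=(8,6,S); sL=18/53, sR=2/5; mL=-18/53, mR=2/5; mL+mR=16/265 → advance +1; mR−mL=196/265 → turn +1·90°
n=4: pose=(8,5,E); sL=45/197, sR=45/169; mL=-45/197, mR=45/169; mL+mR=1260/33293 → advance +1; mR−mL=16470/33293 → turn +1·90°
n=5: pose=(9,5,N); sL=90/389, sR=90/433; mL=-90/389, mR=90/433; mL+mR=-3960/168437 → advance -1; mR−mL=73980/168437 → turn +1·90°
n=6: pose=(9,4,W); sL=45/104, sR=9/26; mL=-45/104, mR=9/26; mL+mR=-9/104 → advance -1; mR−mL=81/104 → turn +1·90°

0 9/41 45/173 -9/41 45/173 6 7 E
1 18/85 90/461 -18/85 90/461 7 7 N
2 45/116 45/146 -45/116 45/146 7 6 W
3 18/53 2/5 -18/53 2/5 8 6 S
4 45/197 45/169 -45/197 45/169 8 5 E
5 90/389 90/433 -90/389 90/433 9 5 N
6 45/104 9/26 -45/104 9/26 9 4 W
final 10 4 S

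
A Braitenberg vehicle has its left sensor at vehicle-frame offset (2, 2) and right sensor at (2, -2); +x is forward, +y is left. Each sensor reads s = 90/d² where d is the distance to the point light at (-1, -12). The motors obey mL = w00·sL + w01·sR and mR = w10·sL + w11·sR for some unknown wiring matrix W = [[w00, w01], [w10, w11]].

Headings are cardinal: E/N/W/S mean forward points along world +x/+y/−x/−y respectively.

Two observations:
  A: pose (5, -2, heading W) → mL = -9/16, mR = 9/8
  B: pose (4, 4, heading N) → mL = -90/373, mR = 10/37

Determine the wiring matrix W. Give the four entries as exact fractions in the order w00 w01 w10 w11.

obs A: pose=(5,-2,W) → sL=9/8, sR=9/16, mL=-9/16, mR=9/8
obs B: pose=(4,4,N) → sL=10/37, sR=90/373, mL=-90/373, mR=10/37
sensor matrix S = [[9/8, 9/16], [10/37, 90/373]]; det S = 13185/110408
solve [mL_A; mL_B] = S·[w00; w01] and [mR_A; mR_B] = S·[w10; w11]:
  w00 = 0, w01 = -1, w10 = 1, w11 = 0

0 -1 1 0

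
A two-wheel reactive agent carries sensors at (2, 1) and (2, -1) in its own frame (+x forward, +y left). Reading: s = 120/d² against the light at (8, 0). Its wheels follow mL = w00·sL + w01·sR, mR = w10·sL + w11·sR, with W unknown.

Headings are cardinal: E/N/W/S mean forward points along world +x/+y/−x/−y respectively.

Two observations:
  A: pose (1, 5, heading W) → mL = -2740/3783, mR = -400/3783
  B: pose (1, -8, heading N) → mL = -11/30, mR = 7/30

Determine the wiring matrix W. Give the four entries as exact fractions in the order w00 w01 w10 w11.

obs A: pose=(1,5,W) → sL=120/97, sR=40/39, mL=-2740/3783, mR=-400/3783
obs B: pose=(1,-8,N) → sL=6/5, sR=5/3, mL=-11/30, mR=7/30
sensor matrix S = [[120/97, 40/39], [6/5, 5/3]]; det S = 1048/1261
solve [mL_A; mL_B] = S·[w00; w01] and [mR_A; mR_B] = S·[w10; w11]:
  w00 = -1, w01 = 1/2, w10 = -1/2, w11 = 1/2

-1 1/2 -1/2 1/2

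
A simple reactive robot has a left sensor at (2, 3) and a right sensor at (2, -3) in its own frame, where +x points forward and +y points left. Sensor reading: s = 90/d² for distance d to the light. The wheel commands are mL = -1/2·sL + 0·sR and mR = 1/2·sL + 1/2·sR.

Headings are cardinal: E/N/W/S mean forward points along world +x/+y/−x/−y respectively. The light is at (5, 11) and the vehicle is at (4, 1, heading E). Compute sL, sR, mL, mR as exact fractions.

9/5 9/17 -9/10 99/85

left sensor world pos  = (6, 4); dL² = 50
right sensor world pos = (6, -2); dR² = 170
sL = 90/50 = 9/5
sR = 90/170 = 9/17
mL = -1/2·sL + 0·sR = -9/10
mR = 1/2·sL + 1/2·sR = 99/85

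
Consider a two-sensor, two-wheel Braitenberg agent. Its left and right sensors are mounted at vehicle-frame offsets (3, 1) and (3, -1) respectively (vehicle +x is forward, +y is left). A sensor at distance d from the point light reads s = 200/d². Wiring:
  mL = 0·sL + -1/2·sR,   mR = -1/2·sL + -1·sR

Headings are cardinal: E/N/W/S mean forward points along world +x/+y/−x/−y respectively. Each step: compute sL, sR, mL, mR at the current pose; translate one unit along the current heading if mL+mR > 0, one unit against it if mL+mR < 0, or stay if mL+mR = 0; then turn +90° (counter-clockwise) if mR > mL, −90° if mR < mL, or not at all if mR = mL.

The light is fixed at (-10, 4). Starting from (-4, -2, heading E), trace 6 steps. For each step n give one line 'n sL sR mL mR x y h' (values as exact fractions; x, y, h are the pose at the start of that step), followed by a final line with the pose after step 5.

0 100/53 20/13 -10/13 -1710/689 -4 -2 E
1 200/117 200/97 -100/97 -33100/11349 -5 -2 S
2 5 10 -5 -25/2 -5 -1 W
3 200/29 200/53 -100/53 -11100/1537 -4 -1 N
4 100/53 20/13 -10/13 -1710/689 -4 -2 E
5 200/117 200/97 -100/97 -33100/11349 -5 -2 S
final -5 -1 W

n=0: pose=(-4,-2,E); sL=100/53, sR=20/13; mL=-10/13, mR=-1710/689; mL+mR=-2240/689 → advance -1; mR−mL=-1180/689 → turn -1·90°
n=1: pose=(-5,-2,S); sL=200/117, sR=200/97; mL=-100/97, mR=-33100/11349; mL+mR=-44800/11349 → advance -1; mR−mL=-21400/11349 → turn -1·90°
n=2: pose=(-5,-1,W); sL=5, sR=10; mL=-5, mR=-25/2; mL+mR=-35/2 → advance -1; mR−mL=-15/2 → turn -1·90°
n=3: pose=(-4,-1,N); sL=200/29, sR=200/53; mL=-100/53, mR=-11100/1537; mL+mR=-14000/1537 → advance -1; mR−mL=-8200/1537 → turn -1·90°
n=4: pose=(-4,-2,E); sL=100/53, sR=20/13; mL=-10/13, mR=-1710/689; mL+mR=-2240/689 → advance -1; mR−mL=-1180/689 → turn -1·90°
n=5: pose=(-5,-2,S); sL=200/117, sR=200/97; mL=-100/97, mR=-33100/11349; mL+mR=-44800/11349 → advance -1; mR−mL=-21400/11349 → turn -1·90°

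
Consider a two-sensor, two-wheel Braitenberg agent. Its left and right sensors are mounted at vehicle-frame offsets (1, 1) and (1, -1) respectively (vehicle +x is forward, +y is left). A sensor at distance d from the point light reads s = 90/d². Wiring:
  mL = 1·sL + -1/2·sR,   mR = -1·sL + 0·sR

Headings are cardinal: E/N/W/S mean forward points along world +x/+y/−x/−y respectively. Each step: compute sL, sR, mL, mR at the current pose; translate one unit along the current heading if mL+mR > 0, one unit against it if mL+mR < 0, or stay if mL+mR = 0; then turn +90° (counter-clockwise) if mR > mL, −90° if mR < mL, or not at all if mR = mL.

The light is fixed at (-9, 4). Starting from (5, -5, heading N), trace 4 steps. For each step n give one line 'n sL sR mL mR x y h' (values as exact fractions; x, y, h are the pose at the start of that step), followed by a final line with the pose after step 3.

0 90/233 90/289 15525/67337 -90/233 5 -5 N
1 5/17 45/173 965/5882 -5/17 5 -6 E
2 90/317 18/53 1917/16801 -90/317 4 -6 S
3 45/122 45/104 1935/12688 -45/122 4 -5 W
final 5 -5 N

n=0: pose=(5,-5,N); sL=90/233, sR=90/289; mL=15525/67337, mR=-90/233; mL+mR=-45/289 → advance -1; mR−mL=-41535/67337 → turn -1·90°
n=1: pose=(5,-6,E); sL=5/17, sR=45/173; mL=965/5882, mR=-5/17; mL+mR=-45/346 → advance -1; mR−mL=-2695/5882 → turn -1·90°
n=2: pose=(4,-6,S); sL=90/317, sR=18/53; mL=1917/16801, mR=-90/317; mL+mR=-9/53 → advance -1; mR−mL=-6687/16801 → turn -1·90°
n=3: pose=(4,-5,W); sL=45/122, sR=45/104; mL=1935/12688, mR=-45/122; mL+mR=-45/208 → advance -1; mR−mL=-6615/12688 → turn -1·90°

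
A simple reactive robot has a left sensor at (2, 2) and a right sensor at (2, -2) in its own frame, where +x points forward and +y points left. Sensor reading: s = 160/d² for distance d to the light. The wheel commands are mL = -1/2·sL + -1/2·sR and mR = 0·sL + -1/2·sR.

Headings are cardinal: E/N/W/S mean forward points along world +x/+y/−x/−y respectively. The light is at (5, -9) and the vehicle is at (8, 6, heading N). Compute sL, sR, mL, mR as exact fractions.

16/29 80/157 -2416/4553 -40/157

left sensor world pos  = (6, 8); dL² = 290
right sensor world pos = (10, 8); dR² = 314
sL = 160/290 = 16/29
sR = 160/314 = 80/157
mL = -1/2·sL + -1/2·sR = -2416/4553
mR = 0·sL + -1/2·sR = -40/157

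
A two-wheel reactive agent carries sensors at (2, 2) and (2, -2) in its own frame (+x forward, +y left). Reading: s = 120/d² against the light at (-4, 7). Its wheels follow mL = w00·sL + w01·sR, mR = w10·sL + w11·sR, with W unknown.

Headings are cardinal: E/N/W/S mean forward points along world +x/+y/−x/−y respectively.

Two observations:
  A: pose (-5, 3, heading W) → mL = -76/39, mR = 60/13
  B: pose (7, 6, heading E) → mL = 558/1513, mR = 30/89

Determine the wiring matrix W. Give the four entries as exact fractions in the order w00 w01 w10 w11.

1 -1/2 0 1/2

obs A: pose=(-5,3,W) → sL=8/3, sR=120/13, mL=-76/39, mR=60/13
obs B: pose=(7,6,E) → sL=12/17, sR=60/89, mL=558/1513, mR=30/89
sensor matrix S = [[8/3, 120/13], [12/17, 60/89]]; det S = -92800/19669
solve [mL_A; mL_B] = S·[w00; w01] and [mR_A; mR_B] = S·[w10; w11]:
  w00 = 1, w01 = -1/2, w10 = 0, w11 = 1/2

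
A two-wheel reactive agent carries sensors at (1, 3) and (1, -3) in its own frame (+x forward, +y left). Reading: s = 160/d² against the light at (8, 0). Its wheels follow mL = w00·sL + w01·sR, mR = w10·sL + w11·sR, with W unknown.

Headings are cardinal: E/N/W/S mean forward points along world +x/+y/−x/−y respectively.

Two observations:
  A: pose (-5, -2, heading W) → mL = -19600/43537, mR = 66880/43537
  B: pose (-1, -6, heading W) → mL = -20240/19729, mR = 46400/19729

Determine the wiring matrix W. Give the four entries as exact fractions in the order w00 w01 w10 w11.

obs A: pose=(-5,-2,W) → sL=160/221, sR=160/197, mL=-19600/43537, mR=66880/43537
obs B: pose=(-1,-6,W) → sL=160/181, sR=160/109, mL=-20240/19729, mR=46400/19729
sensor matrix S = [[160/221, 160/197], [160/181, 160/109]]; det S = 296140800/858941473
solve [mL_A; mL_B] = S·[w00; w01] and [mR_A; mR_B] = S·[w10; w11]:
  w00 = 1/2, w01 = -1, w10 = 1, w11 = 1

1/2 -1 1 1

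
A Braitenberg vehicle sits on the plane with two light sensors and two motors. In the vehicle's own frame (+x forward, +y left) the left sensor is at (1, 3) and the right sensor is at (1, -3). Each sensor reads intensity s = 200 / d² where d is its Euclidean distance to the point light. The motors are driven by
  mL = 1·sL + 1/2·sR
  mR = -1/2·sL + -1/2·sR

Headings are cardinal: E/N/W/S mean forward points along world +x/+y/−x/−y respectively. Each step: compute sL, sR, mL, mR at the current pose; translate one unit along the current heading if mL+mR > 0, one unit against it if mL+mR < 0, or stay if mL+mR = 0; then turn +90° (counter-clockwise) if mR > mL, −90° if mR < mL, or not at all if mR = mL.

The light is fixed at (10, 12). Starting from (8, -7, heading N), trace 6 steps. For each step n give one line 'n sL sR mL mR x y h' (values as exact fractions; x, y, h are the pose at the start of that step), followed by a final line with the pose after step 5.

0 200/349 8/13 3996/4537 -2696/4537 8 -7 N
1 100/113 100/221 27750/24973 -16700/24973 8 -6 E
2 40/73 200/377 22380/27521 -14840/27521 9 -6 S
3 25/61 10/13 630/793 -935/1586 9 -7 W
4 200/349 8/13 3996/4537 -2696/4537 8 -7 N
5 100/113 100/221 27750/24973 -16700/24973 8 -6 E
final 9 -6 S

n=0: pose=(8,-7,N); sL=200/349, sR=8/13; mL=3996/4537, mR=-2696/4537; mL+mR=100/349 → advance +1; mR−mL=-6692/4537 → turn -1·90°
n=1: pose=(8,-6,E); sL=100/113, sR=100/221; mL=27750/24973, mR=-16700/24973; mL+mR=50/113 → advance +1; mR−mL=-44450/24973 → turn -1·90°
n=2: pose=(9,-6,S); sL=40/73, sR=200/377; mL=22380/27521, mR=-14840/27521; mL+mR=20/73 → advance +1; mR−mL=-37220/27521 → turn -1·90°
n=3: pose=(9,-7,W); sL=25/61, sR=10/13; mL=630/793, mR=-935/1586; mL+mR=25/122 → advance +1; mR−mL=-2195/1586 → turn -1·90°
n=4: pose=(8,-7,N); sL=200/349, sR=8/13; mL=3996/4537, mR=-2696/4537; mL+mR=100/349 → advance +1; mR−mL=-6692/4537 → turn -1·90°
n=5: pose=(8,-6,E); sL=100/113, sR=100/221; mL=27750/24973, mR=-16700/24973; mL+mR=50/113 → advance +1; mR−mL=-44450/24973 → turn -1·90°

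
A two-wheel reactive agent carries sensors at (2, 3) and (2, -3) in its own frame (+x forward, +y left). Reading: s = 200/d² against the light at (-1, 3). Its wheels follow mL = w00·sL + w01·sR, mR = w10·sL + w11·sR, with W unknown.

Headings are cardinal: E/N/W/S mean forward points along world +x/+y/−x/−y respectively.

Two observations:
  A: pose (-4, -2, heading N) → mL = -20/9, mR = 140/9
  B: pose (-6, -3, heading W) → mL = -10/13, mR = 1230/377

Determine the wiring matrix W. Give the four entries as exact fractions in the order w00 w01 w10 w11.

obs A: pose=(-4,-2,N) → sL=40/9, sR=200/9, mL=-20/9, mR=140/9
obs B: pose=(-6,-3,W) → sL=20/13, sR=100/29, mL=-10/13, mR=1230/377
sensor matrix S = [[40/9, 200/9], [20/13, 100/29]]; det S = -64000/3393
solve [mL_A; mL_B] = S·[w00; w01] and [mR_A; mR_B] = S·[w10; w11]:
  w00 = -1/2, w01 = 0, w10 = 1, w11 = 1/2

-1/2 0 1 1/2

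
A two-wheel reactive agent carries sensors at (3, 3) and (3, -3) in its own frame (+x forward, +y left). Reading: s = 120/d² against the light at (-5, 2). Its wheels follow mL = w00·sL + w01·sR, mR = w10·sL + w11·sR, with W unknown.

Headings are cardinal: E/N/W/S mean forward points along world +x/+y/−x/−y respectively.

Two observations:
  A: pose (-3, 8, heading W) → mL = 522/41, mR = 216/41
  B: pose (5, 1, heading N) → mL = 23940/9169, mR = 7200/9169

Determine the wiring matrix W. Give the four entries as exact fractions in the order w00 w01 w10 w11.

obs A: pose=(-3,8,W) → sL=12, sR=60/41, mL=522/41, mR=216/41
obs B: pose=(5,1,N) → sL=120/53, sR=120/173, mL=23940/9169, mR=7200/9169
sensor matrix S = [[12, 60/41], [120/53, 120/173]]; det S = 1883520/375929
solve [mL_A; mL_B] = S·[w00; w01] and [mR_A; mR_B] = S·[w10; w11]:
  w00 = 1, w01 = 1/2, w10 = 1/2, w11 = -1/2

1 1/2 1/2 -1/2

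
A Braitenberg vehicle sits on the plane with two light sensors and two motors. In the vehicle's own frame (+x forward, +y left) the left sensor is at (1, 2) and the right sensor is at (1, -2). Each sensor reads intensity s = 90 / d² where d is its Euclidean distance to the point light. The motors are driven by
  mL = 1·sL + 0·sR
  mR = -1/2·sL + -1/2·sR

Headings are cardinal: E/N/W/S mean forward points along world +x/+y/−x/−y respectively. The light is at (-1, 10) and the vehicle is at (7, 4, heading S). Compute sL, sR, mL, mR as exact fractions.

left sensor world pos  = (9, 3); dL² = 149
right sensor world pos = (5, 3); dR² = 85
sL = 90/149 = 90/149
sR = 90/85 = 18/17
mL = 1·sL + 0·sR = 90/149
mR = -1/2·sL + -1/2·sR = -2106/2533

90/149 18/17 90/149 -2106/2533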